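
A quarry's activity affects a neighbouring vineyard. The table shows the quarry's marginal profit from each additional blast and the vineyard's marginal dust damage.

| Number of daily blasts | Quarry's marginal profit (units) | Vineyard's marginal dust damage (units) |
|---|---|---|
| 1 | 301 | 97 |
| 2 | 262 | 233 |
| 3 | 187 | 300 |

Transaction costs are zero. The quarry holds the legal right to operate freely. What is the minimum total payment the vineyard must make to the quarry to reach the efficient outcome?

Left alone the quarry would choose level 3 (marginal profit stays positive).
Efficient level: k* = 2 (marginal profit ≥ marginal dust damage through 2).
The vineyard must at least cover the quarry's forgone profit from cutting 3→2: 187 = 187.

187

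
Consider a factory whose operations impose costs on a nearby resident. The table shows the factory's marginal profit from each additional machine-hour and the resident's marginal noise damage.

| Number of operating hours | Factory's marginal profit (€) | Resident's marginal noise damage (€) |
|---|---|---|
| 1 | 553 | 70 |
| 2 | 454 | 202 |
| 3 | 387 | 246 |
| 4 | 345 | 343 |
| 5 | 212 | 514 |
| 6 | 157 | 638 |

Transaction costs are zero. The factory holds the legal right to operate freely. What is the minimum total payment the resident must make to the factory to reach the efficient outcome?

€369

Left alone the factory would choose level 6 (marginal profit stays positive).
Efficient level: k* = 4 (marginal profit ≥ marginal noise damage through 4).
The resident must at least cover the factory's forgone profit from cutting 6→4: 212 + 157 = 369.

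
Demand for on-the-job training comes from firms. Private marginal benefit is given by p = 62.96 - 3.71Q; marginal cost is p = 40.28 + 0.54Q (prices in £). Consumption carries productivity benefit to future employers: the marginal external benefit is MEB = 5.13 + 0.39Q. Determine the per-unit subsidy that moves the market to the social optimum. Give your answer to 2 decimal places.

subsidy = £7.94 per unit

Social marginal benefit = demand + MEB = 68.09 - 3.32Q.
Set SMB = MC: 68.09 - 3.32Q = 40.28 + 0.54Q → Q* = 7.2047.
The Pigouvian subsidy equals MEB at Q*: 5.13 + 0.39×7.2047 = 7.9398.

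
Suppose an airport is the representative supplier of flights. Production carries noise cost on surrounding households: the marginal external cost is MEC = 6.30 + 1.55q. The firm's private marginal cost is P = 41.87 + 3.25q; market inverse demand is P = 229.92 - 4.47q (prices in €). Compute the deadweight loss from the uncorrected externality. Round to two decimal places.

Market equilibrium (private): 41.87 + 3.25q = 229.92 - 4.47q → q_m = 24.3588.
Social marginal cost = private MC + MEC = 48.17 + 4.80q.
Set SMC = demand: 48.17 + 4.80q = 229.92 - 4.47q → q* = 19.6063.
Height of the DWL triangle at q_m is SMC(q_m) − demand(q_m) = MEC(q_m) = 44.0562.
DWL = ½ × 4.7525 × 44.0562 = 104.6885.

DWL = €104.69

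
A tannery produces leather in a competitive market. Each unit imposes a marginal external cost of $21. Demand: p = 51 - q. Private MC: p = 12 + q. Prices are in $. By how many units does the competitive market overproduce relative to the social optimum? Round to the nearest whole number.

Market equilibrium (private): 12 + q = 51 - q → q_m = 19.5000.
Social marginal cost = private MC + MEC = 33 + q.
Set SMC = demand: 33 + q = 51 - q → q* = 9.0000.
Gap = |19.5000 − 9.0000| = 10.5000.

11 units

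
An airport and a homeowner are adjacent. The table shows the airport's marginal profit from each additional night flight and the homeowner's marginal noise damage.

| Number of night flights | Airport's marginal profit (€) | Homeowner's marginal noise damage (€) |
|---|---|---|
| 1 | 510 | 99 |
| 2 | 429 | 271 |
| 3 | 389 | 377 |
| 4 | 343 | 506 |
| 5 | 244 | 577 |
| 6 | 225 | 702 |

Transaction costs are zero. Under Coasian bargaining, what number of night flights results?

Bargaining reaches the level where marginal profit last exceeds marginal noise damage.
That holds through level 3 (389 ≥ 377) but not at 4 (343 < 506).

3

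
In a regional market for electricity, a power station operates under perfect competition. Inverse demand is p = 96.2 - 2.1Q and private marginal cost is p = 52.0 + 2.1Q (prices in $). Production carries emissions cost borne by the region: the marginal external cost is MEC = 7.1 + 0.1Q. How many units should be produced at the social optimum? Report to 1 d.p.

Q* = 8.6

Social marginal cost = private MC + MEC = 59.1 + 2.2Q.
Set SMC = demand: 59.1 + 2.2Q = 96.2 - 2.1Q → Q* = 8.6279.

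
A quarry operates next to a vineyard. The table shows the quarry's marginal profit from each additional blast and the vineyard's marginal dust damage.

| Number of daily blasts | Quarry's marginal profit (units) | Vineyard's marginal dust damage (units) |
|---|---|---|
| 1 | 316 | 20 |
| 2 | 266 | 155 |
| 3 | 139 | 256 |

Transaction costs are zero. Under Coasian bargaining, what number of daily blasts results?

2

Bargaining reaches the level where marginal profit last exceeds marginal dust damage.
That holds through level 2 (266 ≥ 155) but not at 3 (139 < 256).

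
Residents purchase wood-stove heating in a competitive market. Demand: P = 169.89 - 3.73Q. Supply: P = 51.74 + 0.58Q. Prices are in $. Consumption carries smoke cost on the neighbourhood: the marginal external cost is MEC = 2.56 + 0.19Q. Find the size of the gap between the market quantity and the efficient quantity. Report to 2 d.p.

Market equilibrium (private): 51.74 + 0.58Q = 169.89 - 3.73Q → Q_m = 27.4130.
Social marginal benefit = demand − MEC = 167.33 - 3.92Q.
Set SMB = MC: 167.33 - 3.92Q = 51.74 + 0.58Q → Q* = 25.6867.
Gap = |27.4130 − 25.6867| = 1.7263.

1.73 units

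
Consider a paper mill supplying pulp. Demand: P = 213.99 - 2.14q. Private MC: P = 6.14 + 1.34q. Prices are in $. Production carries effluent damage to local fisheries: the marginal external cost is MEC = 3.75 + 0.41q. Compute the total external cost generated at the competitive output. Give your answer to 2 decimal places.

Market equilibrium (private): 6.14 + 1.34q = 213.99 - 2.14q → q_m = 59.7270.
Total external cost = ∫₀^{q_m} (3.75 + 0.41q) dq = 3.75×59.7270 + ½×0.41×59.7270² = 955.2757.

$955.28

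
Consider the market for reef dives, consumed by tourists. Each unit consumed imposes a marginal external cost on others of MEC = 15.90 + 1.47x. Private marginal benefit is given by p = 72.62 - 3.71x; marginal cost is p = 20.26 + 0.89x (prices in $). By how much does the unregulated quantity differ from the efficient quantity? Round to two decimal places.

5.38 units

Market equilibrium (private): 20.26 + 0.89x = 72.62 - 3.71x → x_m = 11.3826.
Social marginal benefit = demand − MEC = 56.72 - 5.18x.
Set SMB = MC: 56.72 - 5.18x = 20.26 + 0.89x → x* = 6.0066.
Gap = |11.3826 − 6.0066| = 5.3760.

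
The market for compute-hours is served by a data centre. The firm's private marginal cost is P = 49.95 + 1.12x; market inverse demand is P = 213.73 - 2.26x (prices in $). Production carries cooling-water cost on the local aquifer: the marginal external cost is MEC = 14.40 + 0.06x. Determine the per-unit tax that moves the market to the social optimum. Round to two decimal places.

Social marginal cost = private MC + MEC = 64.35 + 1.18x.
Set SMC = demand: 64.35 + 1.18x = 213.73 - 2.26x → x* = 43.4244.
The Pigouvian tax equals MEC at x*: 14.40 + 0.06×43.4244 = 17.0055.

tax = $17.01 per unit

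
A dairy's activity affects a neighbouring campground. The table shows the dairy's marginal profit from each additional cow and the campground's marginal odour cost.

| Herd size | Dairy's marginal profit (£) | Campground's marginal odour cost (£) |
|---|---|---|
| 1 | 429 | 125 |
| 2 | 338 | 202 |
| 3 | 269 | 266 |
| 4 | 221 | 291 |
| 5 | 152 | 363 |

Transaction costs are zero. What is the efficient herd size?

Bargaining reaches the level where marginal profit last exceeds marginal odour cost.
That holds through level 3 (269 ≥ 266) but not at 4 (221 < 291).

3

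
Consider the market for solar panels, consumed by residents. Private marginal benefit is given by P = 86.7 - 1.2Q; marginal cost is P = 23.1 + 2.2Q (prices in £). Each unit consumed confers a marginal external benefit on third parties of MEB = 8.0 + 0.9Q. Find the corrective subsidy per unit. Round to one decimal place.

subsidy = £33.8 per unit

Social marginal benefit = demand + MEB = 94.7 - 0.3Q.
Set SMB = MC: 94.7 - 0.3Q = 23.1 + 2.2Q → Q* = 28.6400.
The Pigouvian subsidy equals MEB at Q*: 8.0 + 0.9×28.6400 = 33.7760.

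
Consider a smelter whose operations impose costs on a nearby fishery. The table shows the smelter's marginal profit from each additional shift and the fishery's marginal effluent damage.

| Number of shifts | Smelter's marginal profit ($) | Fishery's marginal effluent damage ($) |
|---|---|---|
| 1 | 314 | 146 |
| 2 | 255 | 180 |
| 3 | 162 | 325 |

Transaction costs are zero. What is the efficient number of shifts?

Bargaining reaches the level where marginal profit last exceeds marginal effluent damage.
That holds through level 2 (255 ≥ 180) but not at 3 (162 < 325).

2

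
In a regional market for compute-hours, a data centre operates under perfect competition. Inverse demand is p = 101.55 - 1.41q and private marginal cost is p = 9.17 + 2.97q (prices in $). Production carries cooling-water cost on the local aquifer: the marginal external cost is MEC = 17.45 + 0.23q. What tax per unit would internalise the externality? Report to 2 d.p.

Social marginal cost = private MC + MEC = 26.62 + 3.20q.
Set SMC = demand: 26.62 + 3.20q = 101.55 - 1.41q → q* = 16.2538.
The Pigouvian tax equals MEC at q*: 17.45 + 0.23×16.2538 = 21.1884.

tax = $21.19 per unit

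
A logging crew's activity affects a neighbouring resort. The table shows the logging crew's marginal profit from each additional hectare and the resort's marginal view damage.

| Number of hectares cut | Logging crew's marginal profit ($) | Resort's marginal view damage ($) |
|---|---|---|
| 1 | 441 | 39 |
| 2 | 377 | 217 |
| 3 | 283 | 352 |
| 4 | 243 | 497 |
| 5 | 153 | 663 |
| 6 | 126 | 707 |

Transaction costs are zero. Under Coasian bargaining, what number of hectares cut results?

Bargaining reaches the level where marginal profit last exceeds marginal view damage.
That holds through level 2 (377 ≥ 217) but not at 3 (283 < 352).

2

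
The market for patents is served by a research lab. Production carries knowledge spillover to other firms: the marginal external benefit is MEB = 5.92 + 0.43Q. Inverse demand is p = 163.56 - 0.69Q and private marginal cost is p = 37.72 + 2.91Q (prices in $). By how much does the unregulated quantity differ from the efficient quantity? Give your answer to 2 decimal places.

Market equilibrium (private): 37.72 + 2.91Q = 163.56 - 0.69Q → Q_m = 34.9556.
Social marginal cost = private MC − MEB = 31.80 + 2.48Q.
Set SMC = demand: 31.80 + 2.48Q = 163.56 - 0.69Q → Q* = 41.5647.
Gap = |34.9556 − 41.5647| = 6.6091.

6.61 units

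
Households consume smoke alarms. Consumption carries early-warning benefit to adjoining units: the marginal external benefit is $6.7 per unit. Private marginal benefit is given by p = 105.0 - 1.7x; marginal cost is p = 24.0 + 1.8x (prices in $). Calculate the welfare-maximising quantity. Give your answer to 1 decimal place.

x* = 25.1

Social marginal benefit = demand + MEB = 111.7 - 1.7x.
Set SMB = MC: 111.7 - 1.7x = 24.0 + 1.8x → x* = 25.0571.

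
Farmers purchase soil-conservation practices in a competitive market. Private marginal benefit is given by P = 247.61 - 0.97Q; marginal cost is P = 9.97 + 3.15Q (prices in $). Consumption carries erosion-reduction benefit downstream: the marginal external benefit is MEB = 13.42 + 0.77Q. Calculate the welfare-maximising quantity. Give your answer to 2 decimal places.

Social marginal benefit = demand + MEB = 261.03 - 0.20Q.
Set SMB = MC: 261.03 - 0.20Q = 9.97 + 3.15Q → Q* = 74.9433.

Q* = 74.94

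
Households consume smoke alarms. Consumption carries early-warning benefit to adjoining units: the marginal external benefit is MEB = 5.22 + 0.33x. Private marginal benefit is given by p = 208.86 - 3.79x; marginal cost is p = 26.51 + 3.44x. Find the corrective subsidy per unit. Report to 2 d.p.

Social marginal benefit = demand + MEB = 214.08 - 3.46x.
Set SMB = MC: 214.08 - 3.46x = 26.51 + 3.44x → x* = 27.1841.
The Pigouvian subsidy equals MEB at x*: 5.22 + 0.33×27.1841 = 14.1908.

subsidy = 14.19 per unit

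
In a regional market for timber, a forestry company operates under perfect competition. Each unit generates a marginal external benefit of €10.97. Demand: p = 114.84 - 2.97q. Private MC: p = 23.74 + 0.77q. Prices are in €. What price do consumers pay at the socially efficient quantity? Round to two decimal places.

P = €33.78

Social marginal cost = private MC − MEB = 12.77 + 0.77q.
Set SMC = demand: 12.77 + 0.77q = 114.84 - 2.97q → q* = 27.2914.
Consumer price on the demand curve at q*: 114.84 − 2.97×27.2914 = 33.7845.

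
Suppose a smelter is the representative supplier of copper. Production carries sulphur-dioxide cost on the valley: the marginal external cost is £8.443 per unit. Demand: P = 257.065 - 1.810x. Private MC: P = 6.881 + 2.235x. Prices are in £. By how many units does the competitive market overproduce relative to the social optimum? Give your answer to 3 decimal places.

2.087 units

Market equilibrium (private): 6.881 + 2.235x = 257.065 - 1.810x → x_m = 61.8502.
Social marginal cost = private MC + MEC = 15.324 + 2.235x.
Set SMC = demand: 15.324 + 2.235x = 257.065 - 1.810x → x* = 59.7629.
Gap = |61.8502 − 59.7629| = 2.0873.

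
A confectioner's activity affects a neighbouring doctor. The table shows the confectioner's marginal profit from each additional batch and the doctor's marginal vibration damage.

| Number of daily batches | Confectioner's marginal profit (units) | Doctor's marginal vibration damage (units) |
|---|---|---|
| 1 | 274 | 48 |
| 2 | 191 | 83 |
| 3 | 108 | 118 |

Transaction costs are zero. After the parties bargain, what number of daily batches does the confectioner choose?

2

Bargaining reaches the level where marginal profit last exceeds marginal vibration damage.
That holds through level 2 (191 ≥ 83) but not at 3 (108 < 118).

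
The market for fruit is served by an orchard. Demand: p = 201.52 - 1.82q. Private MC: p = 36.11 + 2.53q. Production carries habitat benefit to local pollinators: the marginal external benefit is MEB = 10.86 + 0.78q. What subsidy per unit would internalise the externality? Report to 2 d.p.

Social marginal cost = private MC − MEB = 25.25 + 1.75q.
Set SMC = demand: 25.25 + 1.75q = 201.52 - 1.82q → q* = 49.3754.
The Pigouvian subsidy equals MEB at q*: 10.86 + 0.78×49.3754 = 49.3728.

subsidy = 49.37 per unit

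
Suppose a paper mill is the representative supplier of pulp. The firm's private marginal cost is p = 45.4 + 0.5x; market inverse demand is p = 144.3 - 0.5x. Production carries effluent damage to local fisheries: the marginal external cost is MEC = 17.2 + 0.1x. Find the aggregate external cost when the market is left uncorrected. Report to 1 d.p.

2190.1

Market equilibrium (private): 45.4 + 0.5x = 144.3 - 0.5x → x_m = 98.9000.
Total external cost = ∫₀^{x_m} (17.2 + 0.1x) dx = 17.2×98.9000 + ½×0.1×98.9000² = 2190.1405.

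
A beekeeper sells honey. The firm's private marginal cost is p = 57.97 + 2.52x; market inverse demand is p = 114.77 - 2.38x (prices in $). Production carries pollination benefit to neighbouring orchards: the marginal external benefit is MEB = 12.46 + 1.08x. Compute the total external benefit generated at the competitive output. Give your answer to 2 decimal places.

Market equilibrium (private): 57.97 + 2.52x = 114.77 - 2.38x → x_m = 11.5918.
Total external benefit = ∫₀^{x_m} (12.46 + 1.08x) dx = 12.46×11.5918 + ½×1.08×11.5918² = 216.9935.

$216.99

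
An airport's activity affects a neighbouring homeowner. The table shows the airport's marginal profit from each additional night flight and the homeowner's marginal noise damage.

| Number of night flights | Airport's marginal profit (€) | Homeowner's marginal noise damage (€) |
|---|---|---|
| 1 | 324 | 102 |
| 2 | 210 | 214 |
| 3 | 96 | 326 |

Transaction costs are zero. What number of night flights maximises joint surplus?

Bargaining reaches the level where marginal profit last exceeds marginal noise damage.
That holds through level 1 (324 ≥ 102) but not at 2 (210 < 214).

1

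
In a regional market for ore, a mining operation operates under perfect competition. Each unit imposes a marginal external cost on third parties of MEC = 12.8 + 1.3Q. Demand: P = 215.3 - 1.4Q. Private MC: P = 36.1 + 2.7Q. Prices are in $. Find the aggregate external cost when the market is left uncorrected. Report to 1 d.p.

$1801.2

Market equilibrium (private): 36.1 + 2.7Q = 215.3 - 1.4Q → Q_m = 43.7073.
Total external cost = ∫₀^{Q_m} (12.8 + 1.3Q) dQ = 12.8×43.7073 + ½×1.3×43.7073² = 1801.1667.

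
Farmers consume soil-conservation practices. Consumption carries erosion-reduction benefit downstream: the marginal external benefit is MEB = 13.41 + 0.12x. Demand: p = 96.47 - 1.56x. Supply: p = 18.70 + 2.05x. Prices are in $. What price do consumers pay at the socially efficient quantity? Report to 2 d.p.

P = $55.71

Social marginal benefit = demand + MEB = 109.88 - 1.44x.
Set SMB = MC: 109.88 - 1.44x = 18.70 + 2.05x → x* = 26.1261.
Consumer price on the demand curve at x*: 96.47 − 1.56×26.1261 = 55.7133.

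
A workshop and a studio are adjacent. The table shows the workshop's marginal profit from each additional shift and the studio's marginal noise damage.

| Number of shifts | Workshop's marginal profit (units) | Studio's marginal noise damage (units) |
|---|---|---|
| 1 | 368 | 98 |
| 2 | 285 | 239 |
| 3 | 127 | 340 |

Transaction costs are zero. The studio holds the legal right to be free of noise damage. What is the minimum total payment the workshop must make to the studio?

Efficient level: marginal profit ≥ marginal noise damage through level 2, so k* = 2.
With the studio holding the right, the workshop must at least compensate total damage at k*: 98 + 239 = 337.

337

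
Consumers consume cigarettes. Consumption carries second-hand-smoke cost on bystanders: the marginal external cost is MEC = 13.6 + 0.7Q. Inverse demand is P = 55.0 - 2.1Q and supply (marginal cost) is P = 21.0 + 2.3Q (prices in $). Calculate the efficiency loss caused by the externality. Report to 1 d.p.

DWL = $35.4

Market equilibrium (private): 21.0 + 2.3Q = 55.0 - 2.1Q → Q_m = 7.7273.
Social marginal benefit = demand − MEC = 41.4 - 2.8Q.
Set SMB = MC: 41.4 - 2.8Q = 21.0 + 2.3Q → Q* = 4.0000.
The loss is the area between SMB and MC from Q* to Q_m; with linear curves that's a triangle of height MEC(Q_m).
DWL = ½ × 3.7273 × 19.0091 = 35.4263.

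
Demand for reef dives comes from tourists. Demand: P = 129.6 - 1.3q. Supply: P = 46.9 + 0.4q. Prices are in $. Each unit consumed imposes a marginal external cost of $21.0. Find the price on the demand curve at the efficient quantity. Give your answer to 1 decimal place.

Social marginal benefit = demand − MEC = 108.6 - 1.3q.
Set SMB = MC: 108.6 - 1.3q = 46.9 + 0.4q → q* = 36.2941.
Consumer price on the demand curve at q*: 129.6 − 1.3×36.2941 = 82.4177.

P = $82.4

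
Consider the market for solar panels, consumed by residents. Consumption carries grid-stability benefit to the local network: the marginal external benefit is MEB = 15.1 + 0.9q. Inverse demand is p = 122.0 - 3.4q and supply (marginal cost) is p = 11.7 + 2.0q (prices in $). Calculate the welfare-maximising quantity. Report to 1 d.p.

Social marginal benefit = demand + MEB = 137.1 - 2.5q.
Set SMB = MC: 137.1 - 2.5q = 11.7 + 2.0q → q* = 27.8667.

q* = 27.9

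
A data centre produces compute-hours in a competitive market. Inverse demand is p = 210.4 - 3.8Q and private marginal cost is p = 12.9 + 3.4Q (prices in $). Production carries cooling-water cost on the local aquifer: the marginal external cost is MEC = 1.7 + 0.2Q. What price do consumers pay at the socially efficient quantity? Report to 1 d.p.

Social marginal cost = private MC + MEC = 14.6 + 3.6Q.
Set SMC = demand: 14.6 + 3.6Q = 210.4 - 3.8Q → Q* = 26.4595.
Consumer price on the demand curve at Q*: 210.4 − 3.8×26.4595 = 109.8539.

P = $109.9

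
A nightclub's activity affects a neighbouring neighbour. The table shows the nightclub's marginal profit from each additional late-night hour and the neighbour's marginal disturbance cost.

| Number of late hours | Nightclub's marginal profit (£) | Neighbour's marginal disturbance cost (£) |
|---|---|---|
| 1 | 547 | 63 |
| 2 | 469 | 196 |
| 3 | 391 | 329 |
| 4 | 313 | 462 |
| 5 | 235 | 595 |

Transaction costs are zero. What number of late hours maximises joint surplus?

Bargaining reaches the level where marginal profit last exceeds marginal disturbance cost.
That holds through level 3 (391 ≥ 329) but not at 4 (313 < 462).

3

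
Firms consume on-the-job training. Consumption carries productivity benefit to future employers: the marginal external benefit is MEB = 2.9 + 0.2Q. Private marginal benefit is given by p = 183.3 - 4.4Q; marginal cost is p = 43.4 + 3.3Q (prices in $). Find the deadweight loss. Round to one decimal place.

Market equilibrium (private): 43.4 + 3.3Q = 183.3 - 4.4Q → Q_m = 18.1688.
Social marginal benefit = demand + MEB = 186.2 - 4.2Q.
Set SMB = MC: 186.2 - 4.2Q = 43.4 + 3.3Q → Q* = 19.0400.
The welfare-loss triangle has base |Q_m − Q*| and height MEB(Q_m) (the vertical gap between SMB and MC is zero at Q* and MEB at Q_m).
DWL = ½ × 0.8712 × 6.5338 = 2.8461.

DWL = $2.8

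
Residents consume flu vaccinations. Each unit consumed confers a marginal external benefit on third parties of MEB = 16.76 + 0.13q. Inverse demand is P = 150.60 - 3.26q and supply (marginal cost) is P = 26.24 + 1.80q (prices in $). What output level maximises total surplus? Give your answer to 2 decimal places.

q* = 28.62

Social marginal benefit = demand + MEB = 167.36 - 3.13q.
Set SMB = MC: 167.36 - 3.13q = 26.24 + 1.80q → q* = 28.6247.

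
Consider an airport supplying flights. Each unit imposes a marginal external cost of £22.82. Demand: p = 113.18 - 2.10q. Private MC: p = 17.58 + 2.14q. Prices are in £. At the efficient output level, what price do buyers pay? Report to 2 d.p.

Social marginal cost = private MC + MEC = 40.40 + 2.14q.
Set SMC = demand: 40.40 + 2.14q = 113.18 - 2.10q → q* = 17.1651.
Consumer price on the demand curve at q*: 113.18 − 2.10×17.1651 = 77.1333.

P = £77.13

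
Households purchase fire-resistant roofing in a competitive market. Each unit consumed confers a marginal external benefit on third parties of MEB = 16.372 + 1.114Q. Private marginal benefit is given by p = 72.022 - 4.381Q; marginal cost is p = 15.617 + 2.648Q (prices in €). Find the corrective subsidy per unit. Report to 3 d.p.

subsidy = €30.078 per unit

Social marginal benefit = demand + MEB = 88.394 - 3.267Q.
Set SMB = MC: 88.394 - 3.267Q = 15.617 + 2.648Q → Q* = 12.3038.
The Pigouvian subsidy equals MEB at Q*: 16.372 + 1.114×12.3038 = 30.0784.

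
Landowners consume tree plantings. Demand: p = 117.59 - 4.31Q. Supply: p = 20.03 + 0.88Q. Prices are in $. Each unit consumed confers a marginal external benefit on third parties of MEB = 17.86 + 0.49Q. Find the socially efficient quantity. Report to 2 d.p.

Q* = 24.56

Social marginal benefit = demand + MEB = 135.45 - 3.82Q.
Set SMB = MC: 135.45 - 3.82Q = 20.03 + 0.88Q → Q* = 24.5574.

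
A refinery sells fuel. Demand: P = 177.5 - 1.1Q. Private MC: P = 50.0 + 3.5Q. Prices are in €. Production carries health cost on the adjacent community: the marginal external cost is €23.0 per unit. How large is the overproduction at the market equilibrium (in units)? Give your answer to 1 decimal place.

5.0 units

Market equilibrium (private): 50.0 + 3.5Q = 177.5 - 1.1Q → Q_m = 27.7174.
Social marginal cost = private MC + MEC = 73.0 + 3.5Q.
Set SMC = demand: 73.0 + 3.5Q = 177.5 - 1.1Q → Q* = 22.7174.
Gap = |27.7174 − 22.7174| = 5.0000.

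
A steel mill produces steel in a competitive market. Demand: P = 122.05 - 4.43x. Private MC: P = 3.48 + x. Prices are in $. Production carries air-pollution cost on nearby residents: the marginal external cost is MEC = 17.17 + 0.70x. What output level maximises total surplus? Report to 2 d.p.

x* = 16.54

Social marginal cost = private MC + MEC = 20.65 + 1.70x.
Set SMC = demand: 20.65 + 1.70x = 122.05 - 4.43x → x* = 16.5416.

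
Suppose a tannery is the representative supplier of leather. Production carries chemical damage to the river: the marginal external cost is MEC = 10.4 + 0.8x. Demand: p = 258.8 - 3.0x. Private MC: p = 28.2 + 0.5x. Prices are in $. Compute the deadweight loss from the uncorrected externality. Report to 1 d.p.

DWL = $463.1

Market equilibrium (private): 28.2 + 0.5x = 258.8 - 3.0x → x_m = 65.8857.
Social marginal cost = private MC + MEC = 38.6 + 1.3x.
Set SMC = demand: 38.6 + 1.3x = 258.8 - 3.0x → x* = 51.2093.
The loss is the area between SMC and demand from x* to x_m; with linear curves that's a triangle of height MEC(x_m).
DWL = ½ × 14.6764 × 63.1086 = 463.1035.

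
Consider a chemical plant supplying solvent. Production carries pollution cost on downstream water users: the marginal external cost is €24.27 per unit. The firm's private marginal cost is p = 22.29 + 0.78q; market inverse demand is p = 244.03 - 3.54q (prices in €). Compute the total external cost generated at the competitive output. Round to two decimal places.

Market equilibrium (private): 22.29 + 0.78q = 244.03 - 3.54q → q_m = 51.3287.
Total external cost = MEC × q_m = 24.27 × 51.3287 = 1245.7475.

€1245.75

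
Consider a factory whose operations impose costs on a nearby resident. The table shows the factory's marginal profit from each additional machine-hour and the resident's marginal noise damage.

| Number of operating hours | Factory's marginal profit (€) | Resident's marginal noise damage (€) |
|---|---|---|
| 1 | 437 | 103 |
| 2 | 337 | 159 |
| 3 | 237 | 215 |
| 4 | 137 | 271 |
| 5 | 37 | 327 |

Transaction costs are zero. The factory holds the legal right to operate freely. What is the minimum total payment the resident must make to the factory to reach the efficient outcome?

Left alone the factory would choose level 5 (marginal profit stays positive).
Efficient level: k* = 3 (marginal profit ≥ marginal noise damage through 3).
The resident must at least cover the factory's forgone profit from cutting 5→3: 137 + 37 = 174.

€174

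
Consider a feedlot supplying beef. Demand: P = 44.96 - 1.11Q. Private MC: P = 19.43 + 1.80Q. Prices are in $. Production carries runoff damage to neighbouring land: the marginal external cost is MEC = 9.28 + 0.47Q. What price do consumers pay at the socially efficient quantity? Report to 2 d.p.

Social marginal cost = private MC + MEC = 28.71 + 2.27Q.
Set SMC = demand: 28.71 + 2.27Q = 44.96 - 1.11Q → Q* = 4.8077.
Consumer price on the demand curve at Q*: 44.96 − 1.11×4.8077 = 39.6235.

P = $39.62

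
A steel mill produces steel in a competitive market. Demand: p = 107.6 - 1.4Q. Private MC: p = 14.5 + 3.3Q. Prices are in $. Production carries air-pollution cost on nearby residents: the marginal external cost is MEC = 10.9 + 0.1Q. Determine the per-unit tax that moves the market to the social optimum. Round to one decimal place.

Social marginal cost = private MC + MEC = 25.4 + 3.4Q.
Set SMC = demand: 25.4 + 3.4Q = 107.6 - 1.4Q → Q* = 17.1250.
The Pigouvian tax equals MEC at Q*: 10.9 + 0.1×17.1250 = 12.6125.

tax = $12.6 per unit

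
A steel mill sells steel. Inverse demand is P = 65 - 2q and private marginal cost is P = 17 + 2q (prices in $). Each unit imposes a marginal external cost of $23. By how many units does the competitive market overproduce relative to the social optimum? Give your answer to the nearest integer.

6 units

Market equilibrium (private): 17 + 2q = 65 - 2q → q_m = 12.0000.
Social marginal cost = private MC + MEC = 40 + 2q.
Set SMC = demand: 40 + 2q = 65 - 2q → q* = 6.2500.
Gap = |12.0000 − 6.2500| = 5.7500.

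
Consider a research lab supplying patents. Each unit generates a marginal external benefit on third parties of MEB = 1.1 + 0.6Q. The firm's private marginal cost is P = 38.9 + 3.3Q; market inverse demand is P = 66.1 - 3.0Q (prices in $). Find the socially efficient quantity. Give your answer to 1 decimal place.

Q* = 5.0

Social marginal cost = private MC − MEB = 37.8 + 2.7Q.
Set SMC = demand: 37.8 + 2.7Q = 66.1 - 3.0Q → Q* = 4.9649.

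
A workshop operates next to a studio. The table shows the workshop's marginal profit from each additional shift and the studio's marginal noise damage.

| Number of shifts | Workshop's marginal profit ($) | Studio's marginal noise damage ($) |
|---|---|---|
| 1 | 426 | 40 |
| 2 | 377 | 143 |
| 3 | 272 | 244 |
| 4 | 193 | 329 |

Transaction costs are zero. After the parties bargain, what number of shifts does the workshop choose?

3

Bargaining reaches the level where marginal profit last exceeds marginal noise damage.
That holds through level 3 (272 ≥ 244) but not at 4 (193 < 329).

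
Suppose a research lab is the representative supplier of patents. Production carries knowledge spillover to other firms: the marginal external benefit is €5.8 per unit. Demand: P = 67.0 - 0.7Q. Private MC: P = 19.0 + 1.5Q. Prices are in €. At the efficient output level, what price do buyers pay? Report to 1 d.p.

Social marginal cost = private MC − MEB = 13.2 + 1.5Q.
Set SMC = demand: 13.2 + 1.5Q = 67.0 - 0.7Q → Q* = 24.4545.
Consumer price on the demand curve at Q*: 67.0 − 0.7×24.4545 = 49.8819.

P = €49.9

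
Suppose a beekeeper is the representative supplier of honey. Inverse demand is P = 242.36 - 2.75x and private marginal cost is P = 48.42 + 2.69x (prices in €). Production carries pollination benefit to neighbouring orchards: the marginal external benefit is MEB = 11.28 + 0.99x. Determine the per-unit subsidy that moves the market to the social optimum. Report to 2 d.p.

subsidy = €56.94 per unit

Social marginal cost = private MC − MEB = 37.14 + 1.70x.
Set SMC = demand: 37.14 + 1.70x = 242.36 - 2.75x → x* = 46.1169.
The Pigouvian subsidy equals MEB at x*: 11.28 + 0.99×46.1169 = 56.9357.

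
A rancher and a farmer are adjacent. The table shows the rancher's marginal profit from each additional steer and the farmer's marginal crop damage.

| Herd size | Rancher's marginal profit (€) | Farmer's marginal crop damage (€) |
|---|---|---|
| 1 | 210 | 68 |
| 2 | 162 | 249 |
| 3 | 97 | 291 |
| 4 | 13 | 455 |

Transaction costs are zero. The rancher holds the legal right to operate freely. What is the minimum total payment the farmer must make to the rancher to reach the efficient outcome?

Left alone the rancher would choose level 4 (marginal profit stays positive).
Efficient level: k* = 1 (marginal profit ≥ marginal crop damage through 1).
The farmer must at least cover the rancher's forgone profit from cutting 4→1: 162 + 97 + 13 = 272.

€272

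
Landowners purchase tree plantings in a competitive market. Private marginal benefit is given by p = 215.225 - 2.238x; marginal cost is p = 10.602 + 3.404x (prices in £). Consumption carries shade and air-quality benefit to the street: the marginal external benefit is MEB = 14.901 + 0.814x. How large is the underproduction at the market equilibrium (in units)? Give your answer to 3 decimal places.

Market equilibrium (private): 10.602 + 3.404x = 215.225 - 2.238x → x_m = 36.2678.
Social marginal benefit = demand + MEB = 230.126 - 1.424x.
Set SMB = MC: 230.126 - 1.424x = 10.602 + 3.404x → x* = 45.4689.
Gap = |36.2678 − 45.4689| = 9.2011.

9.201 units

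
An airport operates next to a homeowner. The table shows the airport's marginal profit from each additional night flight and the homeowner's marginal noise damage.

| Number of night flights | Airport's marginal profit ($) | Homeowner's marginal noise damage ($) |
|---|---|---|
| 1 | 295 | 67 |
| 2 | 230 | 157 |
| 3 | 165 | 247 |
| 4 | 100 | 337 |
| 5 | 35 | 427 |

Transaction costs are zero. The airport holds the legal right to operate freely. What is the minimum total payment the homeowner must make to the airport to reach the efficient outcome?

Left alone the airport would choose level 5 (marginal profit stays positive).
Efficient level: k* = 2 (marginal profit ≥ marginal noise damage through 2).
The homeowner must at least cover the airport's forgone profit from cutting 5→2: 165 + 100 + 35 = 300.

$300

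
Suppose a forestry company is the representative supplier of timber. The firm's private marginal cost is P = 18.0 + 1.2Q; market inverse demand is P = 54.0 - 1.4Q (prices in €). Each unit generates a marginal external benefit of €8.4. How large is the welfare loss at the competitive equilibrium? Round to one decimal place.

Market equilibrium (private): 18.0 + 1.2Q = 54.0 - 1.4Q → Q_m = 13.8462.
Social marginal cost = private MC − MEB = 9.6 + 1.2Q.
Set SMC = demand: 9.6 + 1.2Q = 54.0 - 1.4Q → Q* = 17.0769.
Height of the DWL triangle at Q_m is demand(Q_m) − SMC(Q_m) = MEB(Q_m) = 8.4000.
DWL = ½ × 3.2307 × 8.4000 = 13.5689.

DWL = €13.6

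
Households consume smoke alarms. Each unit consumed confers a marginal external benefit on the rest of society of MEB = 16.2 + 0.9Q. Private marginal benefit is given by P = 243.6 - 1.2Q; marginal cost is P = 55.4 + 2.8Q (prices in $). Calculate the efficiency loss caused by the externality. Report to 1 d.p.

DWL = $552.8

Market equilibrium (private): 55.4 + 2.8Q = 243.6 - 1.2Q → Q_m = 47.0500.
Social marginal benefit = demand + MEB = 259.8 - 0.3Q.
Set SMB = MC: 259.8 - 0.3Q = 55.4 + 2.8Q → Q* = 65.9355.
The loss is the area between SMB and MC from Q* to Q_m; with linear curves that's a triangle of height MEB(Q_m).
DWL = ½ × 18.8855 × 58.5450 = 552.8258.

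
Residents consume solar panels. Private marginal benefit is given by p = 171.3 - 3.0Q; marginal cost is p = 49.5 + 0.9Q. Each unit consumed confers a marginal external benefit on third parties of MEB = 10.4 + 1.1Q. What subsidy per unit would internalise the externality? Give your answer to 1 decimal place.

subsidy = 62.3 per unit

Social marginal benefit = demand + MEB = 181.7 - 1.9Q.
Set SMB = MC: 181.7 - 1.9Q = 49.5 + 0.9Q → Q* = 47.2143.
The Pigouvian subsidy equals MEB at Q*: 10.4 + 1.1×47.2143 = 62.3357.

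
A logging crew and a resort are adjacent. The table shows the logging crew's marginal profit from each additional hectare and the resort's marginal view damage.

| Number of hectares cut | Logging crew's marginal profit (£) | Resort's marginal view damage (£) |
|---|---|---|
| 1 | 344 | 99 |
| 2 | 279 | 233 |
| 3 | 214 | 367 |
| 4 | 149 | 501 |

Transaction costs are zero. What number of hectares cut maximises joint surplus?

Bargaining reaches the level where marginal profit last exceeds marginal view damage.
That holds through level 2 (279 ≥ 233) but not at 3 (214 < 367).

2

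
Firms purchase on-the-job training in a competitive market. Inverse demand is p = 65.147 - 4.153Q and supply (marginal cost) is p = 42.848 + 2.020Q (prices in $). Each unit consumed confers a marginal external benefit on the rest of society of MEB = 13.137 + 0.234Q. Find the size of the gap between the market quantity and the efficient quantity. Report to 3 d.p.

2.354 units

Market equilibrium (private): 42.848 + 2.020Q = 65.147 - 4.153Q → Q_m = 3.6123.
Social marginal benefit = demand + MEB = 78.284 - 3.919Q.
Set SMB = MC: 78.284 - 3.919Q = 42.848 + 2.020Q → Q* = 5.9667.
Gap = |3.6123 − 5.9667| = 2.3544.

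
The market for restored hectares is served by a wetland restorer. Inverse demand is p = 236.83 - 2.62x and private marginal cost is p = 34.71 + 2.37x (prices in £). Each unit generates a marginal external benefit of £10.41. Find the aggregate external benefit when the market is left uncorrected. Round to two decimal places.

£421.66

Market equilibrium (private): 34.71 + 2.37x = 236.83 - 2.62x → x_m = 40.5050.
Total external benefit = MEB × x_m = 10.41 × 40.5050 = 421.6571.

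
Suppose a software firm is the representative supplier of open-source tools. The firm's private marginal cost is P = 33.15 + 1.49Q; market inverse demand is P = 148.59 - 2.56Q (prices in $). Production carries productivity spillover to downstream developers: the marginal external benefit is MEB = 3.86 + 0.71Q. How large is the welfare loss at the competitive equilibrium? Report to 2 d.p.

DWL = $86.93

Market equilibrium (private): 33.15 + 1.49Q = 148.59 - 2.56Q → Q_m = 28.5037.
Social marginal cost = private MC − MEB = 29.29 + 0.78Q.
Set SMC = demand: 29.29 + 0.78Q = 148.59 - 2.56Q → Q* = 35.7186.
The loss is the area between SMC and demand from Q* to Q_m; with linear curves that's a triangle of height MEB(Q_m).
DWL = ½ × 7.2149 × 24.0976 = 86.9309.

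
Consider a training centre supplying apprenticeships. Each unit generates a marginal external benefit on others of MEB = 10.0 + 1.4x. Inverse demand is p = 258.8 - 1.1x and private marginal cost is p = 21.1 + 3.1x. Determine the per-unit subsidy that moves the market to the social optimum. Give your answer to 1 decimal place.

subsidy = 133.9 per unit

Social marginal cost = private MC − MEB = 11.1 + 1.7x.
Set SMC = demand: 11.1 + 1.7x = 258.8 - 1.1x → x* = 88.4643.
The Pigouvian subsidy equals MEB at x*: 10.0 + 1.4×88.4643 = 133.8500.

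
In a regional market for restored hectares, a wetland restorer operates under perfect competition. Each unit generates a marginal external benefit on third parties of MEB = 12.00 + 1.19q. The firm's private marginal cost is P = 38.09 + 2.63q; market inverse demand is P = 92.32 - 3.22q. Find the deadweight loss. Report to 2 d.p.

Market equilibrium (private): 38.09 + 2.63q = 92.32 - 3.22q → q_m = 9.2701.
Social marginal cost = private MC − MEB = 26.09 + 1.44q.
Set SMC = demand: 26.09 + 1.44q = 92.32 - 3.22q → q* = 14.2124.
The welfare-loss triangle has base |q_m − q*| and height MEB(q_m) (the vertical gap between SMC and demand is zero at q* and MEB at q_m).
DWL = ½ × 4.9423 × 23.0314 = 56.9140.

DWL = 56.91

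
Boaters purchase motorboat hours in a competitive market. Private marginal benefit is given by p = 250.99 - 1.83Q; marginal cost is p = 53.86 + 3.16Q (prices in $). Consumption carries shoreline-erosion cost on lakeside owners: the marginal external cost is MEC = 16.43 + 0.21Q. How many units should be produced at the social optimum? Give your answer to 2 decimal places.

Social marginal benefit = demand − MEC = 234.56 - 2.04Q.
Set SMB = MC: 234.56 - 2.04Q = 53.86 + 3.16Q → Q* = 34.7500.

Q* = 34.75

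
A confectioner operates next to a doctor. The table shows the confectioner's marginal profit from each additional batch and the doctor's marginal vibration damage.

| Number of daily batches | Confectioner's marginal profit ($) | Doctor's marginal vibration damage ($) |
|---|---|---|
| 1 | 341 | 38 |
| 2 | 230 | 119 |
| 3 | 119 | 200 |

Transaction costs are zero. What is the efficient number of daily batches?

2

Bargaining reaches the level where marginal profit last exceeds marginal vibration damage.
That holds through level 2 (230 ≥ 119) but not at 3 (119 < 200).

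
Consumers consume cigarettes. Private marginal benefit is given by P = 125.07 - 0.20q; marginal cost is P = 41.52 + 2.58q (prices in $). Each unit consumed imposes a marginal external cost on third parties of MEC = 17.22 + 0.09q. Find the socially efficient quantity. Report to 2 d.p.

Social marginal benefit = demand − MEC = 107.85 - 0.29q.
Set SMB = MC: 107.85 - 0.29q = 41.52 + 2.58q → q* = 23.1115.

q* = 23.11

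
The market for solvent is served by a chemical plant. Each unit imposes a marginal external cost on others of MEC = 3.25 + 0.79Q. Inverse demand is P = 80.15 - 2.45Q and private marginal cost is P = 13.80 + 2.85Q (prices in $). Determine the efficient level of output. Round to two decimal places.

Q* = 10.36

Social marginal cost = private MC + MEC = 17.05 + 3.64Q.
Set SMC = demand: 17.05 + 3.64Q = 80.15 - 2.45Q → Q* = 10.3612.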